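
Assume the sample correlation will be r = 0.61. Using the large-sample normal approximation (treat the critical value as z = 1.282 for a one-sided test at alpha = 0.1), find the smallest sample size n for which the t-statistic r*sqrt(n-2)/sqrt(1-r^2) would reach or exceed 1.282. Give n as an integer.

5

r√(n−2)/√(1−r²) ≥ 1.282  ⇔  n−2 ≥ (1.282)²·(1−r²)/r²
(1−r²)/r² = (1−0.3721)/0.3721 = 1.6874
n ≥ 2 + 1.643524·1.6874 = 2 + 2.7733 = 4.7733
⌈4.7733⌉ = 5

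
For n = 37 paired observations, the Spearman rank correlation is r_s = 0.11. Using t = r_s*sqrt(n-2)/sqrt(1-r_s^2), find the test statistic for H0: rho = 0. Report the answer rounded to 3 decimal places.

t = r_s·√(n−2) / √(1−r_s²) with r_s = 0.11, n = 37
  = 0.11·√35 / √(1 − 0.0121)
  = 0.11·5.916080 / 0.993932
  = 0.650769 / 0.993932 = 0.655

0.655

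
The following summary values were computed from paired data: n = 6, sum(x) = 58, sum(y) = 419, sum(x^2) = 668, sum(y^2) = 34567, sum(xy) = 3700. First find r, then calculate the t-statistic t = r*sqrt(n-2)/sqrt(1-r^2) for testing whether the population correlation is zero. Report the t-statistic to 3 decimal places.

Numerator: nΣxy − (Σx)(Σy) = 6·3700 − (58)(419) = -2102
Denominator: √[(nΣx²−(Σx)²)(nΣy²−(Σy)²)]
  nΣx²−(Σx)² = 6·668 − 3364 = 644;  nΣy²−(Σy)² = 6·34567 − 175561 = 31841
  √(644·31841) = √20505604 = 4528.3114
r = -2102 / 4528.3114 = -0.4642
t = r·√(n−2)/√(1−r²) = -0.4642·√4 / √(1−0.215482) = -0.928400 / 0.885730 = -1.048

-1.048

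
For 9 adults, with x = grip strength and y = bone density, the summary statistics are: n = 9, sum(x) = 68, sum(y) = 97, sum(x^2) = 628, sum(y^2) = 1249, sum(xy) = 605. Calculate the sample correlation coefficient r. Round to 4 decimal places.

-0.8387

Numerator: nΣxy − (Σx)(Σy) = 9·605 − (68)(97) = -1151
Denominator: √[(nΣx²−(Σx)²)(nΣy²−(Σy)²)]
  nΣx²−(Σx)² = 9·628 − 4624 = 1028;  nΣy²−(Σy)² = 9·1249 − 9409 = 1832
  √(1028·1832) = √1883296 = 1372.3323
r = -1151 / 1372.3323 = -0.8387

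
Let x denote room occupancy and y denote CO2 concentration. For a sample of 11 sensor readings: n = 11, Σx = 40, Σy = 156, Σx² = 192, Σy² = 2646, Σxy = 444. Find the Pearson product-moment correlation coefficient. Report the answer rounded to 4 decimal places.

Numerator: nΣxy − (Σx)(Σy) = 11·444 − (40)(156) = -1356
Denominator: √[(nΣx²−(Σx)²)(nΣy²−(Σy)²)]
  nΣx²−(Σx)² = 11·192 − 1600 = 512;  nΣy²−(Σy)² = 11·2646 − 24336 = 4770
  √(512·4770) = √2442240 = 1562.7668
r = -1356 / 1562.7668 = -0.8677

-0.8677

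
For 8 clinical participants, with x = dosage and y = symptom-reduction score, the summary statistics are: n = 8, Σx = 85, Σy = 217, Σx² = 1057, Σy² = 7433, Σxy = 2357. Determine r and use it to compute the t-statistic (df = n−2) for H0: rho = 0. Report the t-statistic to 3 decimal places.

S_xy = nΣxy − ΣxΣy = 8·2357 − 85·217 = 18856 − 18445 = 411
S_xx = nΣx² − (Σx)² = 8·1057 − 85² = 8456 − 7225 = 1231
S_yy = nΣy² − (Σy)² = 8·7433 − 217² = 59464 − 47089 = 12375
r = S_xy / √(S_xx·S_yy) = 411 / √(1231·12375) = 411 / √15233625 = 411 / 3903.0277 = 0.1053
t = r·√(n−2)/√(1−r²) = 0.1053·√6 / √(1−0.011088) = 0.257931 / 0.994441 = 0.259

0.259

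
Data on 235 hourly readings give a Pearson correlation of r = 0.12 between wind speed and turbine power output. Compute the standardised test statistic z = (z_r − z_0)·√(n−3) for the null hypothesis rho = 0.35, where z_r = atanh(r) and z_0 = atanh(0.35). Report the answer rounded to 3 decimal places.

z_r = atanh(0.12) = 0.120581,  z_0 = atanh(0.35) = 0.365444
SE = 1/√(n−3) = 1/√232 = 0.065653
z = (z_r − z_0)/SE = (0.120581 − 0.365444) / 0.065653 = -0.244863 / 0.065653 = -3.730

-3.730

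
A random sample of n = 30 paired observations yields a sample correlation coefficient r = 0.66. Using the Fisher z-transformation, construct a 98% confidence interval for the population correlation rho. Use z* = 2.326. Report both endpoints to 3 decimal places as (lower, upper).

z_r = atanh(0.66) = 0.792814;  SE = 1/√(n−3) = 1/√27 = 0.192450
z-limits: 0.792814 ± 2.326·0.192450 = 0.792814 ± 0.447639 = [0.345175, 1.240453]
ρ-limits: (tanh 0.345175, tanh 1.240453) = (0.332, 0.846)

(0.332, 0.846)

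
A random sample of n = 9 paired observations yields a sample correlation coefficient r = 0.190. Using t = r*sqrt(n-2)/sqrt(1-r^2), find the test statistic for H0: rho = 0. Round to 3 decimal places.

0.512

1 − r² = 1 − 0.036100 = 0.963900;  √(1−r²) = 0.981784
√(n−2) = √7 = 2.645751
t = r·√(n−2)/√(1−r²) = 0.190 · 2.645751 / 0.981784 = 0.512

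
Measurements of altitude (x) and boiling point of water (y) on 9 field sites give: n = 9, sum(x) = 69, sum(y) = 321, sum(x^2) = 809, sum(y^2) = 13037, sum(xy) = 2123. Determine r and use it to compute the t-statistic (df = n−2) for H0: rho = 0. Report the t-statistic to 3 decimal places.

-1.556

Numerator: nΣxy − (Σx)(Σy) = 9·2123 − (69)(321) = -3042
Denominator: √[(nΣx²−(Σx)²)(nΣy²−(Σy)²)]
  nΣx²−(Σx)² = 9·809 − 4761 = 2520;  nΣy²−(Σy)² = 9·13037 − 103041 = 14292
  √(2520·14292) = √36015840 = 6001.3199
r = -3042 / 6001.3199 = -0.5069
t = r·√(n−2)/√(1−r²) = -0.5069·√7 / √(1−0.256948) = -1.341131 / 0.862005 = -1.556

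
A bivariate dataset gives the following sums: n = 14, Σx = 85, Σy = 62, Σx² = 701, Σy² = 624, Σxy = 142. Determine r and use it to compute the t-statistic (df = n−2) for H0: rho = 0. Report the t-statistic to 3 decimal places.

-8.261

S_xy = nΣxy − ΣxΣy = 14·142 − 85·62 = 1988 − 5270 = -3282
S_xx = nΣx² − (Σx)² = 14·701 − 85² = 9814 − 7225 = 2589
S_yy = nΣy² − (Σy)² = 14·624 − 62² = 8736 − 3844 = 4892
r = S_xy / √(S_xx·S_yy) = -3282 / √(2589·4892) = -3282 / √12665388 = -3282 / 3558.8464 = -0.9222
t = r·√(n−2)/√(1−r²) = -0.9222·√12 / √(1−0.850453) = -3.194595 / 0.386713 = -8.261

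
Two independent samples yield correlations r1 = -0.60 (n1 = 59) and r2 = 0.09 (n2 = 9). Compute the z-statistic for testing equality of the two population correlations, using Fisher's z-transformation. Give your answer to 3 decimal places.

-1.824

z1 = atanh(-0.60) = -0.693147,  z2 = atanh(0.09) = 0.090244
SE = √(1/(n1−3) + 1/(n2−3)) = √(1/56 + 1/6) = √(0.0178571 + 0.1666667) = √0.1845238 = 0.429562
z = (z1 − z2)/SE = (-0.693147 − 0.090244) / 0.429562 = -0.783391 / 0.429562 = -1.824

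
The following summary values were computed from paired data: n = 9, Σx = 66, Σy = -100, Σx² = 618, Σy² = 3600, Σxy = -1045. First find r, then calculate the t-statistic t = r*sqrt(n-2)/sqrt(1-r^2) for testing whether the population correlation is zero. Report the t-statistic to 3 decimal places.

Numerator: nΣxy − (Σx)(Σy) = 9·(-1045) − (66)(-100) = -2805
Denominator: √[(nΣx²−(Σx)²)(nΣy²−(Σy)²)]
  nΣx²−(Σx)² = 9·618 − 4356 = 1206;  nΣy²−(Σy)² = 9·3600 − 10000 = 22400
  √(1206·22400) = √27014400 = 5197.5379
r = -2805 / 5197.5379 = -0.5397
t = r·√(n−2)/√(1−r²) = -0.5397·√7 / √(1−0.291276) = -1.427912 / 0.841857 = -1.696

-1.696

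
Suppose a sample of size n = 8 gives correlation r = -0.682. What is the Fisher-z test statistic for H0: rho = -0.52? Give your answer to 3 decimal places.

Fisher z: atanh(-0.682) = -0.832844, atanh(-0.52) = -0.576340
z = (z_r − z_0)·√(n−3) = (-0.832844 − (-0.576340))·√5 = -0.256504 · 2.236068 = -0.574

-0.574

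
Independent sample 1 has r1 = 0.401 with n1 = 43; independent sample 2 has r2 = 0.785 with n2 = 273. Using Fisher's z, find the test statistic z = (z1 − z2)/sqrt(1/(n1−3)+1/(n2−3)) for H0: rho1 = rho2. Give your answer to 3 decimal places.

-3.739

z1 = atanh(0.401) = 0.424840,  z2 = atanh(0.785) = 1.058268
SE = √(1/(n1−3) + 1/(n2−3)) = √(1/40 + 1/270) = √(0.0250000 + 0.0037037) = √0.0287037 = 0.169422
z = (z1 − z2)/SE = (0.424840 − 1.058268) / 0.169422 = -0.633428 / 0.169422 = -3.739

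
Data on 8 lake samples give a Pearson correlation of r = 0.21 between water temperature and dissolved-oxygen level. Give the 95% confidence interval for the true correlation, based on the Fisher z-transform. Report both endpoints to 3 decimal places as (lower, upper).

z_r = atanh(0.21) = 0.213171;  SE = 1/√(n−3) = 1/√5 = 0.447214
z-limits: 0.213171 ± 1.960·0.447214 = 0.213171 ± 0.876539 = [-0.663368, 1.089710]
ρ-limits: (tanh -0.663368, tanh 1.089710) = (-0.581, 0.797)

(-0.581, 0.797)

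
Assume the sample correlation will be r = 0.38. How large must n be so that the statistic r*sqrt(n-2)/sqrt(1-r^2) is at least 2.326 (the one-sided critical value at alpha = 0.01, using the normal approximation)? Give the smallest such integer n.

35

Need r·√(n−2)/√(1−r²) ≥ 2.326
√(n−2) ≥ 2.326·√(1−0.1444) / 0.38 = 2.326·0.924986 / 0.38 = 5.6619
n−2 ≥ 32.0571  ⇒  n ≥ 34.0571
Smallest integer n = 35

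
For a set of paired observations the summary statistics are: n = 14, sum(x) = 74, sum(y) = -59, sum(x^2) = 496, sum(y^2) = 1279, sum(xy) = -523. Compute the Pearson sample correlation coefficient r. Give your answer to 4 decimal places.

-0.6424

Numerator: nΣxy − (Σx)(Σy) = 14·(-523) − (74)(-59) = -2956
Denominator: √[(nΣx²−(Σx)²)(nΣy²−(Σy)²)]
  nΣx²−(Σx)² = 14·496 − 5476 = 1468;  nΣy²−(Σy)² = 14·1279 − 3481 = 14425
  √(1468·14425) = √21175900 = 4601.7279
r = -2956 / 4601.7279 = -0.6424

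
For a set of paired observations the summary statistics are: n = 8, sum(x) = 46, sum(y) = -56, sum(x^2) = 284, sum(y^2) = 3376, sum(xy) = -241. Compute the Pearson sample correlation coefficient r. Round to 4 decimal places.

0.3358

Numerator: nΣxy − (Σx)(Σy) = 8·(-241) − (46)(-56) = 648
Denominator: √[(nΣx²−(Σx)²)(nΣy²−(Σy)²)]
  nΣx²−(Σx)² = 8·284 − 2116 = 156;  nΣy²−(Σy)² = 8·3376 − 3136 = 23872
  √(156·23872) = √3724032 = 1929.7751
r = 648 / 1929.7751 = 0.3358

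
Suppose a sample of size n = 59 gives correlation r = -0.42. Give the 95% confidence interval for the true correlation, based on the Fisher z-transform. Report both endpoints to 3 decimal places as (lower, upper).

z_r = atanh(-0.42) = -0.447692;  SE = 1/√(n−3) = 1/√56 = 0.133631
z-limits: -0.447692 ± 1.960·0.133631 = -0.447692 ± 0.261917 = [-0.709609, -0.185775]
ρ-limits: (tanh -0.709609, tanh -0.185775) = (-0.610, -0.184)

(-0.610, -0.184)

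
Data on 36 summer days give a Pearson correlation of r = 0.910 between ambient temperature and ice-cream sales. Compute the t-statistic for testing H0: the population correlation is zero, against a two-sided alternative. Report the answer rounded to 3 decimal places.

t = r·√(n−2) / √(1−r²) with r = 0.910, n = 36
  = 0.910·√34 / √(1 − 0.828100)
  = 0.910·5.830952 / 0.414608
  = 5.306166 / 0.414608 = 12.798

12.798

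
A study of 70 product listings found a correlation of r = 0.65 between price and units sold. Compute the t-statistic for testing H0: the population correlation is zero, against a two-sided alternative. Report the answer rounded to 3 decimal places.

7.053

1 − r² = 1 − 0.4225 = 0.5775;  √(1−r²) = 0.759934
√(n−2) = √68 = 8.246211
t = r·√(n−2)/√(1−r²) = 0.65 · 8.246211 / 0.759934 = 7.053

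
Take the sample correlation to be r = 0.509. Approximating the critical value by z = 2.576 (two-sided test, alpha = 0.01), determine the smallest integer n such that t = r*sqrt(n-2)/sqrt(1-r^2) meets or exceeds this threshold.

r√(n−2)/√(1−r²) ≥ 2.576  ⇔  n−2 ≥ (2.576)²·(1−r²)/r²
(1−r²)/r² = (1−0.259081)/0.259081 = 2.8598
n ≥ 2 + 6.635776·2.8598 = 2 + 18.9770 = 20.9770
⌈20.9770⌉ = 21

21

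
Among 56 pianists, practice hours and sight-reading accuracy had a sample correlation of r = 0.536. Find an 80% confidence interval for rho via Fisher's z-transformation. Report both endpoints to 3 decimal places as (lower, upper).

(0.399, 0.650)

Fisher z: z_r = atanh(r) = ½·ln((1+0.536)/(1−0.536)) = 0.598526
SE(z) = 1/√(n−3) = 1/√53 = 0.137361
80% ⇒ z* = 1.282; margin = 1.282·0.137361 = 0.176097
CI on z-scale: (0.422429, 0.774623)
Back-transform: tanh(0.422429) = 0.398975, tanh(0.774623) = 0.649610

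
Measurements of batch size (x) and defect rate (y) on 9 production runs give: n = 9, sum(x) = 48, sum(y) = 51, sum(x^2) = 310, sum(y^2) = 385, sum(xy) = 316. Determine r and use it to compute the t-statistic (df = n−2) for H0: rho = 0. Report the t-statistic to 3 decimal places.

2.043

Numerator: nΣxy − (Σx)(Σy) = 9·316 − (48)(51) = 396
Denominator: √[(nΣx²−(Σx)²)(nΣy²−(Σy)²)]
  nΣx²−(Σx)² = 9·310 − 2304 = 486;  nΣy²−(Σy)² = 9·385 − 2601 = 864
  √(486·864) = √419904 = 648.0000
r = 396 / 648.0000 = 0.6111
t = r·√(n−2)/√(1−r²) = 0.6111·√7 / √(1−0.373443) = 1.616819 / 0.791554 = 2.043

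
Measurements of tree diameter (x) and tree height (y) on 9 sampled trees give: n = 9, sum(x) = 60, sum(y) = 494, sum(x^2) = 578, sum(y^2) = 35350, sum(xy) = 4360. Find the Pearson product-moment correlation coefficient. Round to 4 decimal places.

0.8810

Numerator: nΣxy − (Σx)(Σy) = 9·4360 − (60)(494) = 9600
Denominator: √[(nΣx²−(Σx)²)(nΣy²−(Σy)²)]
  nΣx²−(Σx)² = 9·578 − 3600 = 1602;  nΣy²−(Σy)² = 9·35350 − 244036 = 74114
  √(1602·74114) = √118730628 = 10896.3585
r = 9600 / 10896.3585 = 0.8810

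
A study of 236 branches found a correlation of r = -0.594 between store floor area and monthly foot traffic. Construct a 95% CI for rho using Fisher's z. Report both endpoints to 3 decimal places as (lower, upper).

Fisher z: z_r = atanh(r) = ½·ln((1+(-0.594))/(1−(-0.594))) = -0.683824
SE(z) = 1/√(n−3) = 1/√233 = 0.065512
95% ⇒ z* = 1.960; margin = 1.960·0.065512 = 0.128404
CI on z-scale: (-0.812228, -0.555420)
Back-transform: tanh(-0.812228) = -0.670818, tanh(-0.555420) = -0.504571

(-0.671, -0.505)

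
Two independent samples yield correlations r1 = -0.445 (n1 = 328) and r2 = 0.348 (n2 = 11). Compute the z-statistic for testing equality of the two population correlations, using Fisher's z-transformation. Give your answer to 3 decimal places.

Fisher z-transforms: z1 = atanh(-0.445) = -0.478448, z2 = atanh(0.348) = 0.363166; difference d = -0.841614
Var(d) = 1/325 + 1/8 = 0.0030769 + 0.1250000 = 0.1280769
z = d/√Var(d) = -0.841614 / √0.1280769 = -0.841614 / 0.357878 = -2.352

-2.352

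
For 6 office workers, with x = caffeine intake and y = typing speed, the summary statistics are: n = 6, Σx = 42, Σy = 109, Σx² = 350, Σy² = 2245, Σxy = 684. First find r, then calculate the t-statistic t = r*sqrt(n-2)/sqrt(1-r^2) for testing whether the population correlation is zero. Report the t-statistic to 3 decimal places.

-1.705

Numerator: nΣxy − (Σx)(Σy) = 6·684 − (42)(109) = -474
Denominator: √[(nΣx²−(Σx)²)(nΣy²−(Σy)²)]
  nΣx²−(Σx)² = 6·350 − 1764 = 336;  nΣy²−(Σy)² = 6·2245 − 11881 = 1589
  √(336·1589) = √533904 = 730.6873
r = -474 / 730.6873 = -0.6487
t = r·√(n−2)/√(1−r²) = -0.6487·√4 / √(1−0.420812) = -1.297400 / 0.761044 = -1.705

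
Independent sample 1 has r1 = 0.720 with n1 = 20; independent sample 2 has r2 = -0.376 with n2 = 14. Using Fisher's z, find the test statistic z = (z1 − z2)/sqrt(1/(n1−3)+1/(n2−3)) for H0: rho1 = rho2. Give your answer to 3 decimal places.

z1 = atanh(0.720) = 0.907645,  z2 = atanh(-0.376) = -0.395393
SE = √(1/(n1−3) + 1/(n2−3)) = √(1/17 + 1/11) = √(0.0588235 + 0.0909091) = √0.1497326 = 0.386953
z = (z1 − z2)/SE = (0.907645 − (-0.395393)) / 0.386953 = 1.303038 / 0.386953 = 3.367

3.367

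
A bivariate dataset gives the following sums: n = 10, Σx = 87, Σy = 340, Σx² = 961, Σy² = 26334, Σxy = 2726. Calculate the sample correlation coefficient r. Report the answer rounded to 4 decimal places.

Numerator: nΣxy − (Σx)(Σy) = 10·2726 − (87)(340) = -2320
Denominator: √[(nΣx²−(Σx)²)(nΣy²−(Σy)²)]
  nΣx²−(Σx)² = 10·961 − 7569 = 2041;  nΣy²−(Σy)² = 10·26334 − 115600 = 147740
  √(2041·147740) = √301537340 = 17364.8305
r = -2320 / 17364.8305 = -0.1336

-0.1336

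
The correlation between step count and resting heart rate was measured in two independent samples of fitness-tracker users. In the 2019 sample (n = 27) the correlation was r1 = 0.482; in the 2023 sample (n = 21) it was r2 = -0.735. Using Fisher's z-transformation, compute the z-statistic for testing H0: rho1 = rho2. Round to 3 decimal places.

Fisher z-transforms: z1 = atanh(0.482) = 0.525586, z2 = atanh(-0.735) = -0.939516; difference d = 1.465102
Var(d) = 1/24 + 1/18 = 0.0416667 + 0.0555556 = 0.0972223
z = d/√Var(d) = 1.465102 / √0.0972223 = 1.465102 / 0.311805 = 4.699

4.699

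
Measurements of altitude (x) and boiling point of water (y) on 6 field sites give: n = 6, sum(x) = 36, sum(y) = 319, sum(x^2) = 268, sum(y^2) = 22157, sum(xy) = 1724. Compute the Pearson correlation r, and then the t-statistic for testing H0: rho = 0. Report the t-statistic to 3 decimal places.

S_xy = nΣxy − ΣxΣy = 6·1724 − 36·319 = 10344 − 11484 = -1140
S_xx = nΣx² − (Σx)² = 6·268 − 36² = 1608 − 1296 = 312
S_yy = nΣy² − (Σy)² = 6·22157 − 319² = 132942 − 101761 = 31181
r = S_xy / √(S_xx·S_yy) = -1140 / √(312·31181) = -1140 / √9728472 = -1140 / 3119.0499 = -0.3655
t = r·√(n−2)/√(1−r²) = -0.3655·√4 / √(1−0.133590) = -0.731000 / 0.930811 = -0.785

-0.785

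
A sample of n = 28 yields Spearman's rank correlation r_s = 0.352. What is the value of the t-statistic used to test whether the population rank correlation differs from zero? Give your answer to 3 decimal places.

1 − r_s² = 1 − 0.123904 = 0.876096;  √(1−r_s²) = 0.936000
√(n−2) = √26 = 5.099020
t = r_s·√(n−2)/√(1−r_s²) = 0.352 · 5.099020 / 0.936000 = 1.918

1.918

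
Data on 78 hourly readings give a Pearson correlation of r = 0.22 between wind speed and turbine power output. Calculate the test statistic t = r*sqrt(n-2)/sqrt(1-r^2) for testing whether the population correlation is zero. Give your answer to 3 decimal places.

1.966

1 − r² = 1 − 0.0484 = 0.9516;  √(1−r²) = 0.975500
√(n−2) = √76 = 8.717798
t = r·√(n−2)/√(1−r²) = 0.22 · 8.717798 / 0.975500 = 1.966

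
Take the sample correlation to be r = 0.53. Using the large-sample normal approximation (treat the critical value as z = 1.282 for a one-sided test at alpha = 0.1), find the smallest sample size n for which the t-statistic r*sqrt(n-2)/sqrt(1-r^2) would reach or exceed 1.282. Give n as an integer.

r√(n−2)/√(1−r²) ≥ 1.282  ⇔  n−2 ≥ (1.282)²·(1−r²)/r²
(1−r²)/r² = (1−0.2809)/0.2809 = 2.5600
n ≥ 2 + 1.643524·2.5600 = 2 + 4.2074 = 6.2074
⌈6.2074⌉ = 7

7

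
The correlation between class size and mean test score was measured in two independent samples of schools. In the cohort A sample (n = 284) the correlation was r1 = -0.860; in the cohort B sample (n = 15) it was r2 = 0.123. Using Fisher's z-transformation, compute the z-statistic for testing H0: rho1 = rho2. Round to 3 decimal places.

-4.807

Fisher z-transforms: z1 = atanh(-0.860) = -1.293345, z2 = atanh(0.123) = 0.123626; difference d = -1.416971
Var(d) = 1/281 + 1/12 = 0.0035587 + 0.0833333 = 0.0868920
z = d/√Var(d) = -1.416971 / √0.0868920 = -1.416971 / 0.294774 = -4.807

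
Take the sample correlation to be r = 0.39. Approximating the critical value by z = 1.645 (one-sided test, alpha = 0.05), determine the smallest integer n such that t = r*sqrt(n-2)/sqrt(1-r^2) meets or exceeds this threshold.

r√(n−2)/√(1−r²) ≥ 1.645  ⇔  n−2 ≥ (1.645)²·(1−r²)/r²
(1−r²)/r² = (1−0.1521)/0.1521 = 5.5746
n ≥ 2 + 2.706025·5.5746 = 2 + 15.0850 = 17.0850
⌈17.0850⌉ = 18

18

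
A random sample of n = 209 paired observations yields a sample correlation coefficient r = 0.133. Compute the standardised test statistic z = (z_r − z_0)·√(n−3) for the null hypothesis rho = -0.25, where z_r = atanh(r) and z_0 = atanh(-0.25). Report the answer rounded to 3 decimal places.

Fisher z: atanh(0.133) = 0.133793, atanh(-0.25) = -0.255413
z = (z_r − z_0)·√(n−3) = (0.133793 − (-0.255413))·√206 = 0.389206 · 14.352700 = 5.586

5.586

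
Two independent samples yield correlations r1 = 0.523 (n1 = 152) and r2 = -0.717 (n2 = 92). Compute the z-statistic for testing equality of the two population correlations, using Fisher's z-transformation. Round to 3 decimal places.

11.062

Fisher z-transforms: z1 = atanh(0.523) = 0.580460, z2 = atanh(-0.717) = -0.901443; difference d = 1.481903
Var(d) = 1/149 + 1/89 = 0.0067114 + 0.0112360 = 0.0179474
z = d/√Var(d) = 1.481903 / √0.0179474 = 1.481903 / 0.133968 = 11.062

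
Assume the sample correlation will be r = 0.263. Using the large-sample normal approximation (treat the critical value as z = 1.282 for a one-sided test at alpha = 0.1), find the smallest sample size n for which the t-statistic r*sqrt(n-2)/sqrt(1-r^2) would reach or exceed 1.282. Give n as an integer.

25

r√(n−2)/√(1−r²) ≥ 1.282  ⇔  n−2 ≥ (1.282)²·(1−r²)/r²
(1−r²)/r² = (1−0.069169)/0.069169 = 13.4573
n ≥ 2 + 1.643524·13.4573 = 2 + 22.1174 = 24.1174
⌈24.1174⌉ = 25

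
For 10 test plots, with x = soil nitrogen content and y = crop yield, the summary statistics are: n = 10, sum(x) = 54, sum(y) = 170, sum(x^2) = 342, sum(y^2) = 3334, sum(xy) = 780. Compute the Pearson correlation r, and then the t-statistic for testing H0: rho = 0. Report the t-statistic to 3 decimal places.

S_xy = nΣxy − ΣxΣy = 10·780 − 54·170 = 7800 − 9180 = -1380
S_xx = nΣx² − (Σx)² = 10·342 − 54² = 3420 − 2916 = 504
S_yy = nΣy² − (Σy)² = 10·3334 − 170² = 33340 − 28900 = 4440
r = S_xy / √(S_xx·S_yy) = -1380 / √(504·4440) = -1380 / √2237760 = -1380 / 1495.9144 = -0.9225
t = r·√(n−2)/√(1−r²) = -0.9225·√8 / √(1−0.851006) = -2.609224 / 0.385997 = -6.760

-6.760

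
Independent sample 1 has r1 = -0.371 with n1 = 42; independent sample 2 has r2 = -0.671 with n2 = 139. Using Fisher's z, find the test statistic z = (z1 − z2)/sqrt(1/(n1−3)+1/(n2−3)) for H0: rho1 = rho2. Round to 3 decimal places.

z1 = atanh(-0.371) = -0.389582,  z2 = atanh(-0.671) = -0.812560
SE = √(1/(n1−3) + 1/(n2−3)) = √(1/39 + 1/136) = √(0.0256410 + 0.0073529) = √0.0329939 = 0.181642
z = (z1 − z2)/SE = (-0.389582 − (-0.812560)) / 0.181642 = 0.422978 / 0.181642 = 2.329

2.329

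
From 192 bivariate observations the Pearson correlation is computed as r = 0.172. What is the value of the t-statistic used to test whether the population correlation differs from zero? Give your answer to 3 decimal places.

2.407

t = r·√(n−2) / √(1−r²) with r = 0.172, n = 192
  = 0.172·√190 / √(1 − 0.029584)
  = 0.172·13.784049 / 0.985097
  = 2.370856 / 0.985097 = 2.407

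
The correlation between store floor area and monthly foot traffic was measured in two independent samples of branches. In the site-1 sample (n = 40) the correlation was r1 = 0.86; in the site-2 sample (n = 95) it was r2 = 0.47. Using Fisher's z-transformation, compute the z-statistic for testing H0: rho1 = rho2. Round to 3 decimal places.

4.024

Fisher z-transforms: z1 = atanh(0.86) = 1.293345, z2 = atanh(0.47) = 0.510070; difference d = 0.783275
Var(d) = 1/37 + 1/92 = 0.0270270 + 0.0108696 = 0.0378966
z = d/√Var(d) = 0.783275 / √0.0378966 = 0.783275 / 0.194670 = 4.024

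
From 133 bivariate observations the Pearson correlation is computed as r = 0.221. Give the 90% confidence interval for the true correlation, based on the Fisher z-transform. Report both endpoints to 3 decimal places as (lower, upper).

Fisher z: z_r = atanh(r) = ½·ln((1+0.221)/(1−0.221)) = 0.224707
SE(z) = 1/√(n−3) = 1/√130 = 0.087706
90% ⇒ z* = 1.645; margin = 1.645·0.087706 = 0.144276
CI on z-scale: (0.080431, 0.368983)
Back-transform: tanh(0.080431) = 0.080258, tanh(0.368983) = 0.353102

(0.080, 0.353)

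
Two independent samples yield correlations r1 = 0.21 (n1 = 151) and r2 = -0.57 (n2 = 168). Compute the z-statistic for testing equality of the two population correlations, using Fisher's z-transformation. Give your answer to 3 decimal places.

z1 = atanh(0.21) = 0.213171,  z2 = atanh(-0.57) = -0.647523
SE = √(1/(n1−3) + 1/(n2−3)) = √(1/148 + 1/165) = √(0.0067568 + 0.0060606) = √0.0128174 = 0.113214
z = (z1 − z2)/SE = (0.213171 − (-0.647523)) / 0.113214 = 0.860694 / 0.113214 = 7.602

7.602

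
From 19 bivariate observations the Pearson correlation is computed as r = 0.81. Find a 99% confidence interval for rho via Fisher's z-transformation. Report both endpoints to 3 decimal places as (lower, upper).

(0.449, 0.944)

Fisher z: z_r = atanh(r) = ½·ln((1+0.81)/(1−0.81)) = 1.127029
SE(z) = 1/√(n−3) = 1/√16 = 0.250000
99% ⇒ z* = 2.576; margin = 2.576·0.250000 = 0.644000
CI on z-scale: (0.483029, 1.771029)
Back-transform: tanh(0.483029) = 0.448666, tanh(1.771029) = 0.943722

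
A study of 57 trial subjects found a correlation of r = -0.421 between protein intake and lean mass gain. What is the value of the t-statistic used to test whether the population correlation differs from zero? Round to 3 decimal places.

t = r·√(n−2) / √(1−r²) with r = -0.421, n = 57
  = -0.421·√55 / √(1 − 0.177241)
  = -0.421·7.416198 / 0.907061
  = -3.122219 / 0.907061 = -3.442

-3.442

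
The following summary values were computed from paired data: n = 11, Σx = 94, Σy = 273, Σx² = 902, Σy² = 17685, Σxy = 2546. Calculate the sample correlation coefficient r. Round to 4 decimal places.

S_xy = nΣxy − ΣxΣy = 11·2546 − 94·273 = 28006 − 25662 = 2344
S_xx = nΣx² − (Σx)² = 11·902 − 94² = 9922 − 8836 = 1086
S_yy = nΣy² − (Σy)² = 11·17685 − 273² = 194535 − 74529 = 120006
r = S_xy / √(S_xx·S_yy) = 2344 / √(1086·120006) = 2344 / √130326516 = 2344 / 11416.0639 = 0.2053

0.2053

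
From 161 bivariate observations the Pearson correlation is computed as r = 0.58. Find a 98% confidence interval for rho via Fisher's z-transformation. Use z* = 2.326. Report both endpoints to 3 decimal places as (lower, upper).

z_r = atanh(0.58) = 0.662463;  SE = 1/√(n−3) = 1/√158 = 0.079556
z-limits: 0.662463 ± 2.326·0.079556 = 0.662463 ± 0.185047 = [0.477416, 0.847510]
ρ-limits: (tanh 0.477416, tanh 0.847510) = (0.444, 0.690)

(0.444, 0.690)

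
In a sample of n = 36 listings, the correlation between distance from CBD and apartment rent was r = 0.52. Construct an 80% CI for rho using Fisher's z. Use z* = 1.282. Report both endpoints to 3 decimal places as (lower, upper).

(0.339, 0.664)

z_r = atanh(0.52) = 0.576340;  SE = 1/√(n−3) = 1/√33 = 0.174078
z-limits: 0.576340 ± 1.282·0.174078 = 0.576340 ± 0.223168 = [0.353172, 0.799508]
ρ-limits: (tanh 0.353172, tanh 0.799508) = (0.339, 0.664)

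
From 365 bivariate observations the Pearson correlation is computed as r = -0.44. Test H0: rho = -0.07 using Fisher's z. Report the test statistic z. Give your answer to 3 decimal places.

Fisher z: atanh(-0.44) = -0.472231, atanh(-0.07) = -0.070115
z = (z_r − z_0)·√(n−3) = (-0.472231 − (-0.070115))·√362 = -0.402116 · 19.026298 = -7.651

-7.651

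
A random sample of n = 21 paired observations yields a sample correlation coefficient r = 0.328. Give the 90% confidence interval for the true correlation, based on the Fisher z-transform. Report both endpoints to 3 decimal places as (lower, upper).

z_r = atanh(0.328) = 0.340585;  SE = 1/√(n−3) = 1/√18 = 0.235702
z-limits: 0.340585 ± 1.645·0.235702 = 0.340585 ± 0.387730 = [-0.047145, 0.728315]
ρ-limits: (tanh -0.047145, tanh 0.728315) = (-0.047, 0.622)

(-0.047, 0.622)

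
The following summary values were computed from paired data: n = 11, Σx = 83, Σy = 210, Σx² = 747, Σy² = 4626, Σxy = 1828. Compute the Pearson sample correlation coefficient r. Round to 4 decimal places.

S_xy = nΣxy − ΣxΣy = 11·1828 − 83·210 = 20108 − 17430 = 2678
S_xx = nΣx² − (Σx)² = 11·747 − 83² = 8217 − 6889 = 1328
S_yy = nΣy² − (Σy)² = 11·4626 − 210² = 50886 − 44100 = 6786
r = S_xy / √(S_xx·S_yy) = 2678 / √(1328·6786) = 2678 / √9011808 = 2678 / 3001.9674 = 0.8921

0.8921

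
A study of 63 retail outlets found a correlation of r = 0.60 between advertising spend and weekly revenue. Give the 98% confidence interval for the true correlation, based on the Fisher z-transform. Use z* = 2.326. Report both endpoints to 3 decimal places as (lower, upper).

(0.374, 0.759)

Fisher z: z_r = atanh(r) = ½·ln((1+0.60)/(1−0.60)) = 0.693147
SE(z) = 1/√(n−3) = 1/√60 = 0.129099
98% ⇒ z* = 2.326; margin = 2.326·0.129099 = 0.300284
CI on z-scale: (0.392863, 0.993431)
Back-transform: tanh(0.392863) = 0.373826, tanh(0.993431) = 0.758822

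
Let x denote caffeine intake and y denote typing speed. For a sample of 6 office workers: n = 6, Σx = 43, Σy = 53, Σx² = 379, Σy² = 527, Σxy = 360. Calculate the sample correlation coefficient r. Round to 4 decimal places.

-0.3072

Numerator: nΣxy − (Σx)(Σy) = 6·360 − (43)(53) = -119
Denominator: √[(nΣx²−(Σx)²)(nΣy²−(Σy)²)]
  nΣx²−(Σx)² = 6·379 − 1849 = 425;  nΣy²−(Σy)² = 6·527 − 2809 = 353
  √(425·353) = √150025 = 387.3306
r = -119 / 387.3306 = -0.3072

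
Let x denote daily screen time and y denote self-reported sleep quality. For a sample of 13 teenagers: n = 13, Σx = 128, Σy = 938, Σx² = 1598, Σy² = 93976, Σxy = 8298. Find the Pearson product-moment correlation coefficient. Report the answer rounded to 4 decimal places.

S_xy = nΣxy − ΣxΣy = 13·8298 − 128·938 = 107874 − 120064 = -12190
S_xx = nΣx² − (Σx)² = 13·1598 − 128² = 20774 − 16384 = 4390
S_yy = nΣy² − (Σy)² = 13·93976 − 938² = 1221688 − 879844 = 341844
r = S_xy / √(S_xx·S_yy) = -12190 / √(4390·341844) = -12190 / √1500695160 = -12190 / 38738.8069 = -0.3147

-0.3147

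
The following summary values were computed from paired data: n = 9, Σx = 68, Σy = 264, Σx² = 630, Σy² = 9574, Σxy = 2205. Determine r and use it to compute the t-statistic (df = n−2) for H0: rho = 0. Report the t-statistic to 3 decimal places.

1.356

S_xy = nΣxy − ΣxΣy = 9·2205 − 68·264 = 19845 − 17952 = 1893
S_xx = nΣx² − (Σx)² = 9·630 − 68² = 5670 − 4624 = 1046
S_yy = nΣy² − (Σy)² = 9·9574 − 264² = 86166 − 69696 = 16470
r = S_xy / √(S_xx·S_yy) = 1893 / √(1046·16470) = 1893 / √17227620 = 1893 / 4150.6168 = 0.4561
t = r·√(n−2)/√(1−r²) = 0.4561·√7 / √(1−0.208027) = 1.206727 / 0.889929 = 1.356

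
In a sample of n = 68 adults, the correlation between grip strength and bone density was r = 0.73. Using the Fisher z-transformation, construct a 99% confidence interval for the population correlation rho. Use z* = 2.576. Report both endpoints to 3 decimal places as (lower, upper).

Fisher z: z_r = atanh(r) = ½·ln((1+0.73)/(1−0.73)) = 0.928727
SE(z) = 1/√(n−3) = 1/√65 = 0.124035
99% ⇒ z* = 2.576; margin = 2.576·0.124035 = 0.319514
CI on z-scale: (0.609213, 1.248241)
Back-transform: tanh(0.609213) = 0.543573, tanh(1.248241) = 0.847790

(0.544, 0.848)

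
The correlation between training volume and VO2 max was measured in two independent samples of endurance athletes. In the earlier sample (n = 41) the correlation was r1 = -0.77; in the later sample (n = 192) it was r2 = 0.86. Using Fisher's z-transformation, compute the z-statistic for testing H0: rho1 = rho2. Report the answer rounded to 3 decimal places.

Fisher z-transforms: z1 = atanh(-0.77) = -1.020328, z2 = atanh(0.86) = 1.293345; difference d = -2.313673
Var(d) = 1/38 + 1/189 = 0.0263158 + 0.0052910 = 0.0316068
z = d/√Var(d) = -2.313673 / √0.0316068 = -2.313673 / 0.177783 = -13.014

-13.014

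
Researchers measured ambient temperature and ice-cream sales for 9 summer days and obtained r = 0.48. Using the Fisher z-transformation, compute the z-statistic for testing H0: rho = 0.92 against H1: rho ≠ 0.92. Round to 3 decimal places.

Fisher z: atanh(0.48) = 0.522984, atanh(0.92) = 1.589027
z = (z_r − z_0)·√(n−3) = (0.522984 − 1.589027)·√6 = -1.066043 · 2.449490 = -2.611

-2.611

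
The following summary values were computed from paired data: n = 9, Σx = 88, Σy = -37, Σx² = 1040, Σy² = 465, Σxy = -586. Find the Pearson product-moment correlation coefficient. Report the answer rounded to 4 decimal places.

Numerator: nΣxy − (Σx)(Σy) = 9·(-586) − (88)(-37) = -2018
Denominator: √[(nΣx²−(Σx)²)(nΣy²−(Σy)²)]
  nΣx²−(Σx)² = 9·1040 − 7744 = 1616;  nΣy²−(Σy)² = 9·465 − 1369 = 2816
  √(1616·2816) = √4550656 = 2133.2267
r = -2018 / 2133.2267 = -0.9460

-0.9460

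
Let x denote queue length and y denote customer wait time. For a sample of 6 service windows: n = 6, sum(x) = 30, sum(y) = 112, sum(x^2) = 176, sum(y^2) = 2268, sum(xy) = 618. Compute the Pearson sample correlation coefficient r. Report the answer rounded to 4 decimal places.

0.8542

S_xy = nΣxy − ΣxΣy = 6·618 − 30·112 = 3708 − 3360 = 348
S_xx = nΣx² − (Σx)² = 6·176 − 30² = 1056 − 900 = 156
S_yy = nΣy² − (Σy)² = 6·2268 − 112² = 13608 − 12544 = 1064
r = S_xy / √(S_xx·S_yy) = 348 / √(156·1064) = 348 / √165984 = 348 / 407.4113 = 0.8542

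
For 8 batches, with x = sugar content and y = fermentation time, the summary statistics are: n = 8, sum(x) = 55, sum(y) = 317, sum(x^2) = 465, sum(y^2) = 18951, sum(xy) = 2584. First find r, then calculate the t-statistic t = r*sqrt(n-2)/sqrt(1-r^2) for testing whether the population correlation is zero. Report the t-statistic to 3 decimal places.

1.584

S_xy = nΣxy − ΣxΣy = 8·2584 − 55·317 = 20672 − 17435 = 3237
S_xx = nΣx² − (Σx)² = 8·465 − 55² = 3720 − 3025 = 695
S_yy = nΣy² − (Σy)² = 8·18951 − 317² = 151608 − 100489 = 51119
r = S_xy / √(S_xx·S_yy) = 3237 / √(695·51119) = 3237 / √35527705 = 3237 / 5960.5121 = 0.5431
t = r·√(n−2)/√(1−r²) = 0.5431·√6 / √(1−0.294958) = 1.330318 / 0.839668 = 1.584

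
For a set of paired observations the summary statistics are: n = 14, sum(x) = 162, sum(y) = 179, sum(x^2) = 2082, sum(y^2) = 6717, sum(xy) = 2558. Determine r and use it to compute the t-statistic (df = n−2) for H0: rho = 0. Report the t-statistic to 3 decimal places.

2.042

Numerator: nΣxy − (Σx)(Σy) = 14·2558 − (162)(179) = 6814
Denominator: √[(nΣx²−(Σx)²)(nΣy²−(Σy)²)]
  nΣx²−(Σx)² = 14·2082 − 26244 = 2904;  nΣy²−(Σy)² = 14·6717 − 32041 = 61997
  √(2904·61997) = √180039288 = 13417.8720
r = 6814 / 13417.8720 = 0.5078
t = r·√(n−2)/√(1−r²) = 0.5078·√12 / √(1−0.257861) = 1.759071 / 0.861475 = 2.042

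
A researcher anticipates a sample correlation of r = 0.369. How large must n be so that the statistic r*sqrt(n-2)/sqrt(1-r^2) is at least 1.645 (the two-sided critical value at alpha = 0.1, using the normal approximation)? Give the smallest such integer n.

r√(n−2)/√(1−r²) ≥ 1.645  ⇔  n−2 ≥ (1.645)²·(1−r²)/r²
(1−r²)/r² = (1−0.136161)/0.136161 = 6.3442
n ≥ 2 + 2.706025·6.3442 = 2 + 17.1676 = 19.1676
⌈19.1676⌉ = 20

20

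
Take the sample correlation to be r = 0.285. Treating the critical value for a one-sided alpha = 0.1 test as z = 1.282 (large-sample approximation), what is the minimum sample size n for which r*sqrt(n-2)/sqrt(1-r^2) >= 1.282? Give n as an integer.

Need r·√(n−2)/√(1−r²) ≥ 1.282
√(n−2) ≥ 1.282·√(1−0.081225) / 0.285 = 1.282·0.958528 / 0.285 = 4.3117
n−2 ≥ 18.5908  ⇒  n ≥ 20.5908
Smallest integer n = 21

21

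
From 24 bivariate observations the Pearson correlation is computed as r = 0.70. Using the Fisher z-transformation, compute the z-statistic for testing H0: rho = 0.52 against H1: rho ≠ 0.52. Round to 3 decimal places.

1.333

z_r = atanh(0.70) = 0.867301,  z_0 = atanh(0.52) = 0.576340
SE = 1/√(n−3) = 1/√21 = 0.218218
z = (z_r − z_0)/SE = (0.867301 − 0.576340) / 0.218218 = 0.290961 / 0.218218 = 1.333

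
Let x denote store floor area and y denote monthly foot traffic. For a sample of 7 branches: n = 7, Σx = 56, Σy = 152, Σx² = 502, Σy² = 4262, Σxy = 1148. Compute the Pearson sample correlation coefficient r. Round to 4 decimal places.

-0.2984

S_xy = nΣxy − ΣxΣy = 7·1148 − 56·152 = 8036 − 8512 = -476
S_xx = nΣx² − (Σx)² = 7·502 − 56² = 3514 − 3136 = 378
S_yy = nΣy² − (Σy)² = 7·4262 − 152² = 29834 − 23104 = 6730
r = S_xy / √(S_xx·S_yy) = -476 / √(378·6730) = -476 / √2543940 = -476 / 1594.9734 = -0.2984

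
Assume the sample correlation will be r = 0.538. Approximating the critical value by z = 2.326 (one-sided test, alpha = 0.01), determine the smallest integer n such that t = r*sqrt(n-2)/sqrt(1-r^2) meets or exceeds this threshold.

r√(n−2)/√(1−r²) ≥ 2.326  ⇔  n−2 ≥ (2.326)²·(1−r²)/r²
(1−r²)/r² = (1−0.289444)/0.289444 = 2.4549
n ≥ 2 + 5.410276·2.4549 = 2 + 13.2817 = 15.2817
⌈15.2817⌉ = 16

16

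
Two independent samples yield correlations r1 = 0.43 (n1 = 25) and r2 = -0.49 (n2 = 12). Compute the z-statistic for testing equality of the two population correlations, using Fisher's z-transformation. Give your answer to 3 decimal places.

2.517

z1 = atanh(0.43) = 0.459897,  z2 = atanh(-0.49) = -0.536060
SE = √(1/(n1−3) + 1/(n2−3)) = √(1/22 + 1/9) = √(0.0454545 + 0.1111111) = √0.1565656 = 0.395684
z = (z1 − z2)/SE = (0.459897 − (-0.536060)) / 0.395684 = 0.995957 / 0.395684 = 2.517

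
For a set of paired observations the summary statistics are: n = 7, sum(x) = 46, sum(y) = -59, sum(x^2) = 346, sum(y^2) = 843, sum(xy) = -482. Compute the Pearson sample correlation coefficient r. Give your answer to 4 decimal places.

-0.7670

Numerator: nΣxy − (Σx)(Σy) = 7·(-482) − (46)(-59) = -660
Denominator: √[(nΣx²−(Σx)²)(nΣy²−(Σy)²)]
  nΣx²−(Σx)² = 7·346 − 2116 = 306;  nΣy²−(Σy)² = 7·843 − 3481 = 2420
  √(306·2420) = √740520 = 860.5347
r = -660 / 860.5347 = -0.7670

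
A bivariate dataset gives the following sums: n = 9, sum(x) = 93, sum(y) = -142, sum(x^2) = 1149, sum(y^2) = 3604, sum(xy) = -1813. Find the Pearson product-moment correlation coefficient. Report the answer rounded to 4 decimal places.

Numerator: nΣxy − (Σx)(Σy) = 9·(-1813) − (93)(-142) = -3111
Denominator: √[(nΣx²−(Σx)²)(nΣy²−(Σy)²)]
  nΣx²−(Σx)² = 9·1149 − 8649 = 1692;  nΣy²−(Σy)² = 9·3604 − 20164 = 12272
  √(1692·12272) = √20764224 = 4556.7778
r = -3111 / 4556.7778 = -0.6827

-0.6827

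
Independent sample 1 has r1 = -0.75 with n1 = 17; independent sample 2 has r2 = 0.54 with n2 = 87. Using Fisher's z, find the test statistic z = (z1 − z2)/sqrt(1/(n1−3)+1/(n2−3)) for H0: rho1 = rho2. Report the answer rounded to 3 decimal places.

-5.463

Fisher z-transforms: z1 = atanh(-0.75) = -0.972955, z2 = atanh(0.54) = 0.604156; difference d = -1.577111
Var(d) = 1/14 + 1/84 = 0.0714286 + 0.0119048 = 0.0833334
z = d/√Var(d) = -1.577111 / √0.0833334 = -1.577111 / 0.288675 = -5.463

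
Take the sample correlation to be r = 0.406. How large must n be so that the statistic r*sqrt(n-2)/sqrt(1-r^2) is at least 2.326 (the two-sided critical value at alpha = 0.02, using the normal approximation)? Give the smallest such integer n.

Need r·√(n−2)/√(1−r²) ≥ 2.326
√(n−2) ≥ 2.326·√(1−0.164836) / 0.406 = 2.326·0.913873 / 0.406 = 5.2356
n−2 ≥ 27.4115  ⇒  n ≥ 29.4115
Smallest integer n = 30

30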